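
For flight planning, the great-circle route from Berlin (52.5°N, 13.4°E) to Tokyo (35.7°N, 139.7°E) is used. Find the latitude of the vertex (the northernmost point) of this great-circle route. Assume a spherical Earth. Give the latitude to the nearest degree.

≈ 66°N

The great circle lies in the plane with unit normal n̂ = (p₁ × p₂)/|p₁ × p₂|.
Here n̂_z ≈ +0.404; the vertex latitude is φ_max = arccos|n̂_z| ≈ 66.2°.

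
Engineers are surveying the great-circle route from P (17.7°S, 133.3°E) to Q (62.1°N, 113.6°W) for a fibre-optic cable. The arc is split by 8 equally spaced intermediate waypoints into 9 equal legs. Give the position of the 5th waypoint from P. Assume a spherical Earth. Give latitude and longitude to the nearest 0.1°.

≈ (38.7°N, 167.1°E)

Write both endpoints as unit vectors p₁, p₂ with components (cos φ cos λ, cos φ sin λ, sin φ).
The central angle between the endpoints is δ = arccos(p₁·p₂) ≈ 2.030 rad (116.3°).
Interpolate at f = 5/9 with slerp weights a = sin((1−f)δ)/sin δ ≈ 0.876, b = sin(fδ)/sin δ ≈ 1.008.
p = a·p₁ + b·p₂ ≈ (-0.761, 0.175, 0.625); φ = arcsin(p_z) ≈ 38.66°, λ = atan2(p_y, p_x) ≈ 167.06°.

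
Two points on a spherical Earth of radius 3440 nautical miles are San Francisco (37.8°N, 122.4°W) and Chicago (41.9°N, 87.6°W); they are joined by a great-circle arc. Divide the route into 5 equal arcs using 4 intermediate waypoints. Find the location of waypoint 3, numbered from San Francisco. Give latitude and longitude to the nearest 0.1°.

Convert each endpoint to a unit vector on the sphere (x = cos φ cos λ, y = cos φ sin λ, z = sin φ).
The central angle between the endpoints is δ = arccos(p₁·p₂) ≈ 0.468 rad (26.8°).
Interpolate at f = 3/5 with slerp weights a = sin((1−f)δ)/sin δ ≈ 0.413, b = sin(fδ)/sin δ ≈ 0.614.
p = a·p₁ + b·p₂ ≈ (-0.156, -0.732, 0.663); φ = arcsin(p_z) ≈ 41.54°, λ = atan2(p_y, p_x) ≈ -101.99°.

≈ 41.5°N, 102.0°W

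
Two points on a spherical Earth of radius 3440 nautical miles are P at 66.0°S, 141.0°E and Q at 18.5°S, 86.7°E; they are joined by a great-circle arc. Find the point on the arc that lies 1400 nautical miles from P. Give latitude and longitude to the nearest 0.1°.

≈ 50.2°S, 107.3°E

The haversine formula gives a central angle δ ≈ 1.030 rad (59.0°) between the endpoints. The total great-circle distance is δ·R ≈ 1.030 × 3440 ≈ 3543 nmi, so the target fraction is f = 1400/3543 ≈ 0.395.
Interpolate at f ≈ 0.395 with slerp weights a = sin((1−f)δ)/sin δ ≈ 0.681, b = sin(fδ)/sin δ ≈ 0.462.
p = a·p₁ + b·p₂ ≈ (-0.190, 0.611, -0.768); φ = arcsin(p_z) ≈ -50.19°, λ = atan2(p_y, p_x) ≈ 107.26°.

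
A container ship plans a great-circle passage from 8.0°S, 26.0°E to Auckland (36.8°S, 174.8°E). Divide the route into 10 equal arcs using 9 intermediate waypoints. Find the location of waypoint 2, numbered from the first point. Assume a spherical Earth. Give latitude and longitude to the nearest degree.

The haversine formula gives a central angle δ ≈ 2.208 rad (126.5°) between the endpoints.
Interpolate at f = 2/10 with slerp weights a = sin((1−f)δ)/sin δ ≈ 1.220, b = sin(fδ)/sin δ ≈ 0.532.
p = a·p₁ + b·p₂ ≈ (0.662, 0.568, -0.488); φ = arcsin(p_z) ≈ -29.23°, λ = atan2(p_y, p_x) ≈ 40.64°.

≈ 29°S, 41°E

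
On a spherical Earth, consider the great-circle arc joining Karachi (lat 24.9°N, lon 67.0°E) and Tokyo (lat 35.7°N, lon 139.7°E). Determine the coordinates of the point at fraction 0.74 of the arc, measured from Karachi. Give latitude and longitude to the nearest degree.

≈ lat 37°N, lon 120°E

From cos δ = sin φ₁ sin φ₂ + cos φ₁ cos φ₂ cos Δλ, the central angle is δ ≈ 1.087 rad (62.3°).
Interpolate at f = 0.74 with slerp weights a = sin((1−f)δ)/sin δ ≈ 0.315, b = sin(fδ)/sin δ ≈ 0.814.
p = a·p₁ + b·p₂ ≈ (-0.392, 0.691, 0.608); φ = arcsin(p_z) ≈ 37.42°, λ = atan2(p_y, p_x) ≈ 119.61°.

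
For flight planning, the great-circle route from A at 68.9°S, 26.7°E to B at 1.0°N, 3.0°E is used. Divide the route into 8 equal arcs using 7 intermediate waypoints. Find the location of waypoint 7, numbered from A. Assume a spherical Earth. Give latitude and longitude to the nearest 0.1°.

Convert each endpoint to a unit vector on the sphere (x = cos φ cos λ, y = cos φ sin λ, z = sin φ).
The central angle between the endpoints is δ = arccos(p₁·p₂) ≈ 1.252 rad (71.7°).
Interpolate at f = 7/8 with slerp weights a = sin((1−f)δ)/sin δ ≈ 0.164, b = sin(fδ)/sin δ ≈ 0.936.
p = a·p₁ + b·p₂ ≈ (0.988, 0.076, -0.137); φ = arcsin(p_z) ≈ -7.86°, λ = atan2(p_y, p_x) ≈ 4.37°.

≈ 7.9°S, 4.4°E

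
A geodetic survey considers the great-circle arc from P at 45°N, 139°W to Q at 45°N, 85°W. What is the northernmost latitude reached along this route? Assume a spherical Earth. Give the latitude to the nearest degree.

The great circle lies in the plane with unit normal n̂ = (p₁ × p₂)/|p₁ × p₂|.
Here n̂_z ≈ +0.665; the vertex latitude is φ_max = arccos|n̂_z| ≈ 48.3°.

≈ 48°N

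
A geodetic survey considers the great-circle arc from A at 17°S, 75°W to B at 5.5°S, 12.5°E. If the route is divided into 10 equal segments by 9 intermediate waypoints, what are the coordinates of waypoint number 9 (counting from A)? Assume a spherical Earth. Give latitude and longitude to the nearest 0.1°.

≈ 7.9°S, 4.2°E

Convert each endpoint to a unit vector on the sphere (x = cos φ cos λ, y = cos φ sin λ, z = sin φ).
The central angle between the endpoints is δ = arccos(p₁·p₂) ≈ 1.501 rad (86.0°).
Interpolate at f = 9/10 with slerp weights a = sin((1−f)δ)/sin δ ≈ 0.150, b = sin(fδ)/sin δ ≈ 0.978.
p = a·p₁ + b·p₂ ≈ (0.988, 0.072, -0.138); φ = arcsin(p_z) ≈ -7.91°, λ = atan2(p_y, p_x) ≈ 4.19°.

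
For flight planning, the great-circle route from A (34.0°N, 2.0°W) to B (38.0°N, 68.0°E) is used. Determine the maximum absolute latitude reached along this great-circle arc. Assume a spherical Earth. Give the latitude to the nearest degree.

The great circle lies in the plane with unit normal n̂ = (p₁ × p₂)/|p₁ × p₂|.
Here n̂_z ≈ +0.746; the vertex latitude is φ_max = arccos|n̂_z| ≈ 41.8°.
Check via Clairaut: cos φ_max = |cos φ₁| · sin C = cos(34.0°)·sin(64.1°) ≈ 0.746, again giving ≈ 41.8°.

≈ 42°N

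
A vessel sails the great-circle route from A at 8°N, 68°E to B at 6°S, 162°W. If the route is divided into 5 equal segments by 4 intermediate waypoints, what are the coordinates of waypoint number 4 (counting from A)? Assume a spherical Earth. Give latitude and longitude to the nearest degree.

≈ 3°S, 172°E

The haversine formula gives a central angle δ ≈ 2.275 rad (130.4°) between the endpoints.
Interpolate at f = 4/5 with slerp weights a = sin((1−f)δ)/sin δ ≈ 0.577, b = sin(fδ)/sin δ ≈ 1.272.
p = a·p₁ + b·p₂ ≈ (-0.989, 0.139, -0.053); φ = arcsin(p_z) ≈ -3.02°, λ = atan2(p_y, p_x) ≈ 172.01°.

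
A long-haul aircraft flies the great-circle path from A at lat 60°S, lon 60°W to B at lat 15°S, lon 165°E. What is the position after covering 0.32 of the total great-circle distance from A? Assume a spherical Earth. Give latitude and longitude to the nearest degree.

The haversine formula gives a central angle δ ≈ 1.688 rad (96.7°) between the endpoints.
Interpolate at f = 0.32 with slerp weights a = sin((1−f)δ)/sin δ ≈ 0.918, b = sin(fδ)/sin δ ≈ 0.518.
p = a·p₁ + b·p₂ ≈ (-0.254, -0.268, -0.929); φ = arcsin(p_z) ≈ -68.34°, λ = atan2(p_y, p_x) ≈ -133.41°.

≈ lat 68°S, lon 133°W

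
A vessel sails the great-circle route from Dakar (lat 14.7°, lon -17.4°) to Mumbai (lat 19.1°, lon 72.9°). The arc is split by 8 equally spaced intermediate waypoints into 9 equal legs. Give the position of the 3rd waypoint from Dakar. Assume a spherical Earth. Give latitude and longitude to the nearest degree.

Write both endpoints as unit vectors p₁, p₂ with components (cos φ cos λ, cos φ sin λ, sin φ).
The central angle between the endpoints is δ = arccos(p₁·p₂) ≈ 1.492 rad (85.5°).
Interpolate at f = 3/9 with slerp weights a = sin((1−f)δ)/sin δ ≈ 0.841, b = sin(fδ)/sin δ ≈ 0.479.
p = a·p₁ + b·p₂ ≈ (0.910, 0.189, 0.370); φ = arcsin(p_z) ≈ 21.72°, λ = atan2(p_y, p_x) ≈ 11.74°.

≈ lat 22°, lon 12°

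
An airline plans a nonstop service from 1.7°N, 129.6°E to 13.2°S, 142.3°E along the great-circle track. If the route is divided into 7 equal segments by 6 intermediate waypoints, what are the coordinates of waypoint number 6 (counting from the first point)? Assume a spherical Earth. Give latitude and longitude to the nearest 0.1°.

The haversine formula gives a central angle δ ≈ 0.341 rad (19.5°) between the endpoints.
Interpolate at f = 6/7 with slerp weights a = sin((1−f)δ)/sin δ ≈ 0.146, b = sin(fδ)/sin δ ≈ 0.862.
p = a·p₁ + b·p₂ ≈ (-0.756, 0.625, -0.192); φ = arcsin(p_z) ≈ -11.09°, λ = atan2(p_y, p_x) ≈ 140.43°.

≈ 11.1°S, 140.4°E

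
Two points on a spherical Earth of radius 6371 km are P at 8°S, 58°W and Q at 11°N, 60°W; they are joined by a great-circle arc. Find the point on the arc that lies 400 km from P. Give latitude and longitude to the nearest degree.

Write both endpoints as unit vectors p₁, p₂ with components (cos φ cos λ, cos φ sin λ, sin φ).
The central angle between the endpoints is δ = arccos(p₁·p₂) ≈ 0.333 rad (19.1°). The total great-circle distance is δ·R ≈ 0.333 × 6371 ≈ 2124 km, so the target fraction is f = 400/2124 ≈ 0.188.
Interpolate at f ≈ 0.188 with slerp weights a = sin((1−f)δ)/sin δ ≈ 0.817, b = sin(fδ)/sin δ ≈ 0.192.
p = a·p₁ + b·p₂ ≈ (0.523, -0.849, -0.077); φ = arcsin(p_z) ≈ -4.42°, λ = atan2(p_y, p_x) ≈ -58.38°.

≈ 4°S, 58°W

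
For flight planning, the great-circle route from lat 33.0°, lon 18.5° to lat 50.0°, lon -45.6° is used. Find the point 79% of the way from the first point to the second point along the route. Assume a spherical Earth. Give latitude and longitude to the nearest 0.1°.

≈ lat 49.8°, lon -29.5°

Convert each endpoint to a unit vector on the sphere (x = cos φ cos λ, y = cos φ sin λ, z = sin φ).
The central angle between the endpoints is δ = arccos(p₁·p₂) ≈ 0.860 rad (49.3°).
Interpolate at f = 0.79 with slerp weights a = sin((1−f)δ)/sin δ ≈ 0.237, b = sin(fδ)/sin δ ≈ 0.829.
p = a·p₁ + b·p₂ ≈ (0.561, -0.318, 0.764); φ = arcsin(p_z) ≈ 49.83°, λ = atan2(p_y, p_x) ≈ -29.51°.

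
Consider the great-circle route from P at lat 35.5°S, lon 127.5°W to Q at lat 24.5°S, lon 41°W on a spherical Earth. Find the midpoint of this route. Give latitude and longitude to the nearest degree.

The haversine formula gives a central angle δ ≈ 1.281 rad (73.4°) between the endpoints.
Interpolate at f = 1/2 with slerp weights a = sin((1−f)δ)/sin δ ≈ 0.624, b = sin(fδ)/sin δ ≈ 0.624.
p = a·p₁ + b·p₂ ≈ (0.119, -0.775, -0.621); φ = arcsin(p_z) ≈ -38.36°, λ = atan2(p_y, p_x) ≈ -81.26°.

≈ lat 38°S, lon 81°W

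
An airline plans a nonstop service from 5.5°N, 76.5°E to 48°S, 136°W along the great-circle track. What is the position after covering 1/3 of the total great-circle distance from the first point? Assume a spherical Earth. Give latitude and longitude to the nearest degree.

Write both endpoints as unit vectors p₁, p₂ with components (cos φ cos λ, cos φ sin λ, sin φ).
The central angle between the endpoints is δ = arccos(p₁·p₂) ≈ 2.256 rad (129.3°).
Interpolate at f = 1/3 with slerp weights a = sin((1−f)δ)/sin δ ≈ 1.289, b = sin(fδ)/sin δ ≈ 0.882.
p = a·p₁ + b·p₂ ≈ (-0.125, 0.837, -0.532); φ = arcsin(p_z) ≈ -32.16°, λ = atan2(p_y, p_x) ≈ 98.51°.

≈ 32°S, 99°E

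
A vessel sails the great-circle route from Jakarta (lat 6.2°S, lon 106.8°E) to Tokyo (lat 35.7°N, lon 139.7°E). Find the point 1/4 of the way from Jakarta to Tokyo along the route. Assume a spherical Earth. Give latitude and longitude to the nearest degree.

≈ lat 5°N, lon 114°E

From cos δ = sin φ₁ sin φ₂ + cos φ₁ cos φ₂ cos Δλ, the central angle is δ ≈ 0.909 rad (52.1°).
Interpolate at f = 1/4 with slerp weights a = sin((1−f)δ)/sin δ ≈ 0.799, b = sin(fδ)/sin δ ≈ 0.286.
p = a·p₁ + b·p₂ ≈ (-0.406, 0.910, 0.080); φ = arcsin(p_z) ≈ 4.61°, λ = atan2(p_y, p_x) ≈ 114.06°.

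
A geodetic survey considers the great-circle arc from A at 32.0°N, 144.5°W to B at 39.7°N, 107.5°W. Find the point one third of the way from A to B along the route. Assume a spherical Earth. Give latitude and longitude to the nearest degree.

The haversine formula gives a central angle δ ≈ 0.536 rad (30.7°) between the endpoints.
Interpolate at f = 1/3 with slerp weights a = sin((1−f)δ)/sin δ ≈ 0.685, b = sin(fδ)/sin δ ≈ 0.348.
p = a·p₁ + b·p₂ ≈ (-0.553, -0.593, 0.585); φ = arcsin(p_z) ≈ 35.82°, λ = atan2(p_y, p_x) ≈ -133.04°.

≈ 36°N, 133°W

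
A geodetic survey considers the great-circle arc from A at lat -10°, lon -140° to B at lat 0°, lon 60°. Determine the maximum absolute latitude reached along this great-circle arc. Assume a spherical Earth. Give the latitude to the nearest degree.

The great circle lies in the plane with unit normal n̂ = (p₁ × p₂)/|p₁ × p₂|.
Here n̂_z ≈ -0.889; the vertex latitude is φ_max = arccos|n̂_z| ≈ 27.3°.
Check via Clairaut: cos φ_max = |cos φ₁| · sin C = cos(10.0°)·sin(115.5°) ≈ 0.889, again giving ≈ 27.3°.

≈ -27°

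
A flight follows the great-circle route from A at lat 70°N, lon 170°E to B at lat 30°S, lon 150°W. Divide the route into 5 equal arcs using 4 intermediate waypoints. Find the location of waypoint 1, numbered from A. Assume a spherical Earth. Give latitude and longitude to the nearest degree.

≈ lat 51°N, lon 171°W

From cos δ = sin φ₁ sin φ₂ + cos φ₁ cos φ₂ cos Δλ, the central angle is δ ≈ 1.816 rad (104.1°).
Interpolate at f = 1/5 with slerp weights a = sin((1−f)δ)/sin δ ≈ 1.024, b = sin(fδ)/sin δ ≈ 0.366.
p = a·p₁ + b·p₂ ≈ (-0.620, -0.098, 0.779); φ = arcsin(p_z) ≈ 51.16°, λ = atan2(p_y, p_x) ≈ -171.03°.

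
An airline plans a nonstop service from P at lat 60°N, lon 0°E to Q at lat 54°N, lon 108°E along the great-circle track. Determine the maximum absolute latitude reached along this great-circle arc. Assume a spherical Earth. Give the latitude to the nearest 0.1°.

The great circle lies in the plane with unit normal n̂ = (p₁ × p₂)/|p₁ × p₂|.
Here n̂_z ≈ +0.353; the vertex latitude is φ_max = arccos|n̂_z| ≈ 69.3°.
Check via Clairaut: cos φ_max = |cos φ₁| · sin C = cos(60.0°)·sin(44.9°) ≈ 0.353, again giving ≈ 69.3°.

≈ 69.3°N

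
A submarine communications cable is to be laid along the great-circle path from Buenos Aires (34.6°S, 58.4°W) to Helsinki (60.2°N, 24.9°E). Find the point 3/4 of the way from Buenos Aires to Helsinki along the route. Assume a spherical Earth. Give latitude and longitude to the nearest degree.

Convert each endpoint to a unit vector on the sphere (x = cos φ cos λ, y = cos φ sin λ, z = sin φ).
The central angle between the endpoints is δ = arccos(p₁·p₂) ≈ 2.032 rad (116.4°).
Interpolate at f = 3/4 with slerp weights a = sin((1−f)δ)/sin δ ≈ 0.543, b = sin(fδ)/sin δ ≈ 1.115.
p = a·p₁ + b·p₂ ≈ (0.737, -0.147, 0.660); φ = arcsin(p_z) ≈ 41.26°, λ = atan2(p_y, p_x) ≈ -11.31°.

≈ 41°N, 11°W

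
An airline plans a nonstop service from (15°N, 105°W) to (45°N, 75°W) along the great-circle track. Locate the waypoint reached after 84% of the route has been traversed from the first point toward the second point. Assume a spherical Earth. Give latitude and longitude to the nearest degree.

≈ (41°N, 81°W)

Write both endpoints as unit vectors p₁, p₂ with components (cos φ cos λ, cos φ sin λ, sin φ).
The central angle between the endpoints is δ = arccos(p₁·p₂) ≈ 0.685 rad (39.2°).
Interpolate at f = 0.84 with slerp weights a = sin((1−f)δ)/sin δ ≈ 0.173, b = sin(fδ)/sin δ ≈ 0.860.
p = a·p₁ + b·p₂ ≈ (0.114, -0.749, 0.653); φ = arcsin(p_z) ≈ 40.76°, λ = atan2(p_y, p_x) ≈ -81.33°.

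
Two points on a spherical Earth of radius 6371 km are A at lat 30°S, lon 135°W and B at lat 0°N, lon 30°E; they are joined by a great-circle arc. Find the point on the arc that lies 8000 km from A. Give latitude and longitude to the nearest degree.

≈ lat 62°S, lon 26°W

Convert each endpoint to a unit vector on the sphere (x = cos φ cos λ, y = cos φ sin λ, z = sin φ).
The central angle between the endpoints is δ = arccos(p₁·p₂) ≈ 2.562 rad (146.8°). The total great-circle distance is δ·R ≈ 2.562 × 6371 ≈ 16321 km, so the target fraction is f = 8000/16321 ≈ 0.490.
Interpolate at f ≈ 0.490 with slerp weights a = sin((1−f)δ)/sin δ ≈ 1.761, b = sin(fδ)/sin δ ≈ 1.735.
p = a·p₁ + b·p₂ ≈ (0.424, -0.211, -0.881); φ = arcsin(p_z) ≈ -61.73°, λ = atan2(p_y, p_x) ≈ -26.46°.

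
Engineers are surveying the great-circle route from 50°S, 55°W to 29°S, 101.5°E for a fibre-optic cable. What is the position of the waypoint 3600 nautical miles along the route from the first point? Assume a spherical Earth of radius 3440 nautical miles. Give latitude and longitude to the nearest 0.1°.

≈ 64.7°S, 79.4°E

Convert each endpoint to a unit vector on the sphere (x = cos φ cos λ, y = cos φ sin λ, z = sin φ).
The central angle between the endpoints is δ = arccos(p₁·p₂) ≈ 1.715 rad (98.3°). The total great-circle distance is δ·R ≈ 1.715 × 3440 ≈ 5901 nmi, so the target fraction is f = 3600/5901 ≈ 0.610.
Interpolate at f ≈ 0.610 with slerp weights a = sin((1−f)δ)/sin δ ≈ 0.627, b = sin(fδ)/sin δ ≈ 0.875.
p = a·p₁ + b·p₂ ≈ (0.079, 0.420, -0.904); φ = arcsin(p_z) ≈ -64.72°, λ = atan2(p_y, p_x) ≈ 79.40°.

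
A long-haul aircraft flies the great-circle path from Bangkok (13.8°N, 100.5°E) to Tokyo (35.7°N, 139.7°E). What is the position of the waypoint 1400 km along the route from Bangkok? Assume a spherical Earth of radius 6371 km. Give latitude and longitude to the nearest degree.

The haversine formula gives a central angle δ ≈ 0.722 rad (41.4°) between the endpoints. The total great-circle distance is δ·R ≈ 0.722 × 6371 ≈ 4601 km, so the target fraction is f = 1400/4601 ≈ 0.304.
Interpolate at f ≈ 0.304 with slerp weights a = sin((1−f)δ)/sin δ ≈ 0.729, b = sin(fδ)/sin δ ≈ 0.330.
p = a·p₁ + b·p₂ ≈ (-0.333, 0.869, 0.366); φ = arcsin(p_z) ≈ 21.48°, λ = atan2(p_y, p_x) ≈ 110.98°.

≈ 21°N, 111°E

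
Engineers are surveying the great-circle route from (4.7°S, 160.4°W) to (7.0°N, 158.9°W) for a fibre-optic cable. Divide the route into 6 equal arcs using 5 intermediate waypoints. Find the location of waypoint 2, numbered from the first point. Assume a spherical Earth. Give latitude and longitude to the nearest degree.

From cos δ = sin φ₁ sin φ₂ + cos φ₁ cos φ₂ cos Δλ, the central angle is δ ≈ 0.206 rad (11.8°).
Interpolate at f = 2/6 with slerp weights a = sin((1−f)δ)/sin δ ≈ 0.669, b = sin(fδ)/sin δ ≈ 0.335.
p = a·p₁ + b·p₂ ≈ (-0.939, -0.344, -0.014); φ = arcsin(p_z) ≈ -0.80°, λ = atan2(p_y, p_x) ≈ -159.90°.

≈ (1°S, 160°W)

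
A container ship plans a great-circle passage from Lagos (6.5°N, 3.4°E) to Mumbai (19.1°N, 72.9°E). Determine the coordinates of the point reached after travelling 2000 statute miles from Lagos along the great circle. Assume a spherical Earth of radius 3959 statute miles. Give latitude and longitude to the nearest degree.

Convert each endpoint to a unit vector on the sphere (x = cos φ cos λ, y = cos φ sin λ, z = sin φ).
The central angle between the endpoints is δ = arccos(p₁·p₂) ≈ 1.196 rad (68.5°). The total great-circle distance is δ·R ≈ 1.196 × 3959 ≈ 4736 mi, so the target fraction is f = 2000/4736 ≈ 0.422.
Interpolate at f ≈ 0.422 with slerp weights a = sin((1−f)δ)/sin δ ≈ 0.685, b = sin(fδ)/sin δ ≈ 0.520.
p = a·p₁ + b·p₂ ≈ (0.824, 0.510, 0.248); φ = arcsin(p_z) ≈ 14.34°, λ = atan2(p_y, p_x) ≈ 31.76°.

≈ 14°N, 32°E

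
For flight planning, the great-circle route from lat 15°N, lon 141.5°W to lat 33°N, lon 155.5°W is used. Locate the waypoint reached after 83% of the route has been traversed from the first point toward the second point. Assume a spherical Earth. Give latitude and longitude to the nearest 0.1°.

The haversine formula gives a central angle δ ≈ 0.384 rad (22.0°) between the endpoints.
Interpolate at f = 0.83 with slerp weights a = sin((1−f)δ)/sin δ ≈ 0.174, b = sin(fδ)/sin δ ≈ 0.836.
p = a·p₁ + b·p₂ ≈ (-0.770, -0.396, 0.501); φ = arcsin(p_z) ≈ 30.04°, λ = atan2(p_y, p_x) ≈ -152.81°.

≈ lat 30.0°N, lon 152.8°W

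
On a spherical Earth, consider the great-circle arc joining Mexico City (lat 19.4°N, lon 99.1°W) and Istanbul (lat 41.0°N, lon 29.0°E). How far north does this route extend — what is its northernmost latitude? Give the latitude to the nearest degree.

≈ 55°N

The great circle lies in the plane with unit normal n̂ = (p₁ × p₂)/|p₁ × p₂|.
Here n̂_z ≈ +0.574; the vertex latitude is φ_max = arccos|n̂_z| ≈ 54.9°.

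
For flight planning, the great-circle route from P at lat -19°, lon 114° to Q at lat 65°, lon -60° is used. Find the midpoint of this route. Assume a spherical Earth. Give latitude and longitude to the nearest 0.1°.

Convert each endpoint to a unit vector on the sphere (x = cos φ cos λ, y = cos φ sin λ, z = sin φ).
The central angle between the endpoints is δ = arccos(p₁·p₂) ≈ 2.336 rad (133.8°).
Interpolate at f = 1/2 with slerp weights a = sin((1−f)δ)/sin δ ≈ 1.275, b = sin(fδ)/sin δ ≈ 1.275.
p = a·p₁ + b·p₂ ≈ (-0.221, 0.635, 0.740); φ = arcsin(p_z) ≈ 47.77°, λ = atan2(p_y, p_x) ≈ 109.19°.

≈ lat 47.8°, lon 109.2°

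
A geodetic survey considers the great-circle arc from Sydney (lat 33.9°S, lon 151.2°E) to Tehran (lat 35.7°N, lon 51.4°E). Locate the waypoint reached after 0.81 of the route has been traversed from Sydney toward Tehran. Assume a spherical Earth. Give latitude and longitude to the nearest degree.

Convert each endpoint to a unit vector on the sphere (x = cos φ cos λ, y = cos φ sin λ, z = sin φ).
The central angle between the endpoints is δ = arccos(p₁·p₂) ≈ 2.027 rad (116.1°).
Interpolate at f = 0.81 with slerp weights a = sin((1−f)δ)/sin δ ≈ 0.418, b = sin(fδ)/sin δ ≈ 1.111.
p = a·p₁ + b·p₂ ≈ (0.259, 0.872, 0.415); φ = arcsin(p_z) ≈ 24.52°, λ = atan2(p_y, p_x) ≈ 73.49°.

≈ lat 25°N, lon 73°E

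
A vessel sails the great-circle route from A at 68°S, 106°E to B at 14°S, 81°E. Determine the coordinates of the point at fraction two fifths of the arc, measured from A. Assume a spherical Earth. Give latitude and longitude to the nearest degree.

Convert each endpoint to a unit vector on the sphere (x = cos φ cos λ, y = cos φ sin λ, z = sin φ).
The central angle between the endpoints is δ = arccos(p₁·p₂) ≈ 0.984 rad (56.4°).
Interpolate at f = 2/5 with slerp weights a = sin((1−f)δ)/sin δ ≈ 0.669, b = sin(fδ)/sin δ ≈ 0.461.
p = a·p₁ + b·p₂ ≈ (0.001, 0.682, -0.731); φ = arcsin(p_z) ≈ -46.99°, λ = atan2(p_y, p_x) ≈ 89.93°.

≈ 47°S, 90°E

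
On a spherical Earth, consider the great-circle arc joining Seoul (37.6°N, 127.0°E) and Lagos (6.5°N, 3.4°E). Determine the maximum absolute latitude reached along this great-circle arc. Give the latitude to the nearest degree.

≈ 45°N

The great circle lies in the plane with unit normal n̂ = (p₁ × p₂)/|p₁ × p₂|.
Here n̂_z ≈ -0.705; the vertex latitude is φ_max = arccos|n̂_z| ≈ 45.2°.
Check via Clairaut: cos φ_max = |cos φ₁| · sin C = cos(37.6°)·sin(62.8°) ≈ 0.705, again giving ≈ 45.2°.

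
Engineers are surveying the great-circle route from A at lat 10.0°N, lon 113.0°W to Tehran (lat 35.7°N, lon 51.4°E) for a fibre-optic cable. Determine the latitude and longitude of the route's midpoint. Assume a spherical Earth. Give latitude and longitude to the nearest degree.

Convert each endpoint to a unit vector on the sphere (x = cos φ cos λ, y = cos φ sin λ, z = sin φ).
The central angle between the endpoints is δ = arccos(p₁·p₂) ≈ 2.304 rad (132.0°).
Interpolate at f = 1/2 with slerp weights a = sin((1−f)δ)/sin δ ≈ 1.229, b = sin(fδ)/sin δ ≈ 1.229.
p = a·p₁ + b·p₂ ≈ (0.150, -0.334, 0.931); φ = arcsin(p_z) ≈ 68.52°, λ = atan2(p_y, p_x) ≈ -65.86°.

≈ lat 69°N, lon 66°W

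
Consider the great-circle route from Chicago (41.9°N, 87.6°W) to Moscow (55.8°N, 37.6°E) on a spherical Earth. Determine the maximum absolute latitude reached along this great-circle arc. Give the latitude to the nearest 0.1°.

≈ 68.9°N

The great circle lies in the plane with unit normal n̂ = (p₁ × p₂)/|p₁ × p₂|.
Here n̂_z ≈ +0.360; the vertex latitude is φ_max = arccos|n̂_z| ≈ 68.9°.
Check via Clairaut: cos φ_max = |cos φ₁| · sin C = cos(41.9°)·sin(28.9°) ≈ 0.360, again giving ≈ 68.9°.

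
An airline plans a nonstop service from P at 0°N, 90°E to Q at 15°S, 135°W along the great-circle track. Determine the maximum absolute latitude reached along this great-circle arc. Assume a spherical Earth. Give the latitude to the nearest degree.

≈ 21°S

The great circle lies in the plane with unit normal n̂ = (p₁ × p₂)/|p₁ × p₂|.
Here n̂_z ≈ +0.935; the vertex latitude is φ_max = arccos|n̂_z| ≈ 20.8°.
Check via Clairaut: cos φ_max = |cos φ₁| · sin C = cos(0.0°)·sin(110.8°) ≈ 0.935, again giving ≈ 20.8°.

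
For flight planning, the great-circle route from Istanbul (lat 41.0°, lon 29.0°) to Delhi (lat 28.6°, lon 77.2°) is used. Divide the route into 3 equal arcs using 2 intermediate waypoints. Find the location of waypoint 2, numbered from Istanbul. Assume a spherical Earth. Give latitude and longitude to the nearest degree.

≈ lat 35°, lon 63°

Convert each endpoint to a unit vector on the sphere (x = cos φ cos λ, y = cos φ sin λ, z = sin φ).
The central angle between the endpoints is δ = arccos(p₁·p₂) ≈ 0.714 rad (40.9°).
Interpolate at f = 2/3 with slerp weights a = sin((1−f)δ)/sin δ ≈ 0.360, b = sin(fδ)/sin δ ≈ 0.700.
p = a·p₁ + b·p₂ ≈ (0.374, 0.731, 0.571); φ = arcsin(p_z) ≈ 34.83°, λ = atan2(p_y, p_x) ≈ 62.91°.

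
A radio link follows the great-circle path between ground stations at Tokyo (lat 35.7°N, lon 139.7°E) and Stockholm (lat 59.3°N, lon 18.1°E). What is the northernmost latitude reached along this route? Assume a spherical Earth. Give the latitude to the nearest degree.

≈ 68°N

The great circle lies in the plane with unit normal n̂ = (p₁ × p₂)/|p₁ × p₂|.
Here n̂_z ≈ -0.368; the vertex latitude is φ_max = arccos|n̂_z| ≈ 68.4°.
Check via Clairaut: cos φ_max = |cos φ₁| · sin C = cos(35.7°)·sin(27.0°) ≈ 0.368, again giving ≈ 68.4°.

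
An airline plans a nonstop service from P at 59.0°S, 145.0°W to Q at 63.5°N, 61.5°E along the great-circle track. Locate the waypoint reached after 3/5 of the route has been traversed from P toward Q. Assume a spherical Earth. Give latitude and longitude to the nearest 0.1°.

The haversine formula gives a central angle δ ≈ 2.908 rad (166.6°) between the endpoints.
Interpolate at f = 3/5 with slerp weights a = sin((1−f)δ)/sin δ ≈ 3.961, b = sin(fδ)/sin δ ≈ 4.250.
p = a·p₁ + b·p₂ ≈ (-0.766, 0.496, 0.408); φ = arcsin(p_z) ≈ 24.07°, λ = atan2(p_y, p_x) ≈ 147.07°.

≈ 24.1°N, 147.1°E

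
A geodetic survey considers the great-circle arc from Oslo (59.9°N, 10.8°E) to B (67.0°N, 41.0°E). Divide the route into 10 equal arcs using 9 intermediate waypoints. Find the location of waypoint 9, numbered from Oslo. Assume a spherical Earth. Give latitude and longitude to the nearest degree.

The haversine formula gives a central angle δ ≈ 0.263 rad (15.0°) between the endpoints.
Interpolate at f = 9/10 with slerp weights a = sin((1−f)δ)/sin δ ≈ 0.101, b = sin(fδ)/sin δ ≈ 0.902.
p = a·p₁ + b·p₂ ≈ (0.316, 0.241, 0.918); φ = arcsin(p_z) ≈ 66.60°, λ = atan2(p_y, p_x) ≈ 37.32°.

≈ (67°N, 37°E)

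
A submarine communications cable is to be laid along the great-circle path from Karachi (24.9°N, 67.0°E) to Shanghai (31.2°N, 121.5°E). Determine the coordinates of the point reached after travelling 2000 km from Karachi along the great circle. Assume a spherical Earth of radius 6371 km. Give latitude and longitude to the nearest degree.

The haversine formula gives a central angle δ ≈ 0.838 rad (48.0°) between the endpoints. The total great-circle distance is δ·R ≈ 0.838 × 6371 ≈ 5341 km, so the target fraction is f = 2000/5341 ≈ 0.374.
Interpolate at f ≈ 0.374 with slerp weights a = sin((1−f)δ)/sin δ ≈ 0.673, b = sin(fδ)/sin δ ≈ 0.415.
p = a·p₁ + b·p₂ ≈ (0.053, 0.865, 0.499); φ = arcsin(p_z) ≈ 29.91°, λ = atan2(p_y, p_x) ≈ 86.49°.

≈ (30°N, 86°E)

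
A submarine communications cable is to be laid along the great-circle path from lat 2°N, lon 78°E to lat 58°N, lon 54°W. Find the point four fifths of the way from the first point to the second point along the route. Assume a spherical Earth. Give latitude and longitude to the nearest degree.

Write both endpoints as unit vectors p₁, p₂ with components (cos φ cos λ, cos φ sin λ, sin φ).
The central angle between the endpoints is δ = arccos(p₁·p₂) ≈ 1.902 rad (109.0°).
Interpolate at f = 4/5 with slerp weights a = sin((1−f)δ)/sin δ ≈ 0.392, b = sin(fδ)/sin δ ≈ 1.056.
p = a·p₁ + b·p₂ ≈ (0.410, -0.069, 0.909); φ = arcsin(p_z) ≈ 65.40°, λ = atan2(p_y, p_x) ≈ -9.55°.

≈ lat 65°N, lon 10°W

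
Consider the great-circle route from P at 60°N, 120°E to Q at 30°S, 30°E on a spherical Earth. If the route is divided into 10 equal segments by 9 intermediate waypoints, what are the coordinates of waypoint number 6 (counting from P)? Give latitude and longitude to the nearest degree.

≈ 10°N, 54°E

The haversine formula gives a central angle δ ≈ 2.019 rad (115.7°) between the endpoints.
Interpolate at f = 6/10 with slerp weights a = sin((1−f)δ)/sin δ ≈ 0.802, b = sin(fδ)/sin δ ≈ 1.038.
p = a·p₁ + b·p₂ ≈ (0.578, 0.797, 0.175); φ = arcsin(p_z) ≈ 10.08°, λ = atan2(p_y, p_x) ≈ 54.02°.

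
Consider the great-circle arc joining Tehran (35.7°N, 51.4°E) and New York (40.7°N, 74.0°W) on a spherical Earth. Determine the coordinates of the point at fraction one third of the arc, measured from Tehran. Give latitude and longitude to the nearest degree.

≈ 55°N, 19°E

The haversine formula gives a central angle δ ≈ 1.547 rad (88.6°) between the endpoints.
Interpolate at f = 1/3 with slerp weights a = sin((1−f)δ)/sin δ ≈ 0.858, b = sin(fδ)/sin δ ≈ 0.493.
p = a·p₁ + b·p₂ ≈ (0.538, 0.185, 0.822); φ = arcsin(p_z) ≈ 55.33°, λ = atan2(p_y, p_x) ≈ 19.00°.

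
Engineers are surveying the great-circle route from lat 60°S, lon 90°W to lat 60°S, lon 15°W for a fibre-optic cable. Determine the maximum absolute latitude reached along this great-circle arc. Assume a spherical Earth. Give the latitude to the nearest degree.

≈ 65°S

The great circle lies in the plane with unit normal n̂ = (p₁ × p₂)/|p₁ × p₂|.
Here n̂_z ≈ +0.416; the vertex latitude is φ_max = arccos|n̂_z| ≈ 65.4°.
Check via Clairaut: cos φ_max = |cos φ₁| · sin C = cos(60.0°)·sin(123.6°) ≈ 0.416, again giving ≈ 65.4°.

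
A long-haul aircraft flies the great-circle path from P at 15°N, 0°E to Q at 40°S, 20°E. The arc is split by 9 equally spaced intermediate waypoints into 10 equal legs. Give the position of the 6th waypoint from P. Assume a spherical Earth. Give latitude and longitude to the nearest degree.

The haversine formula gives a central angle δ ≈ 1.013 rad (58.1°) between the endpoints.
Interpolate at f = 6/10 with slerp weights a = sin((1−f)δ)/sin δ ≈ 0.465, b = sin(fδ)/sin δ ≈ 0.673.
p = a·p₁ + b·p₂ ≈ (0.933, 0.176, -0.312); φ = arcsin(p_z) ≈ -18.21°, λ = atan2(p_y, p_x) ≈ 10.70°.

≈ 18°S, 11°E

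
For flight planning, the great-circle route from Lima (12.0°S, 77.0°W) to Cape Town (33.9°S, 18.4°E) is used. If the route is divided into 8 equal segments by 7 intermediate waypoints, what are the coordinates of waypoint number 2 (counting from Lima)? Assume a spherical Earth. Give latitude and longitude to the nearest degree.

Write both endpoints as unit vectors p₁, p₂ with components (cos φ cos λ, cos φ sin λ, sin φ).
The central angle between the endpoints is δ = arccos(p₁·p₂) ≈ 1.531 rad (87.7°).
Interpolate at f = 2/8 with slerp weights a = sin((1−f)δ)/sin δ ≈ 0.913, b = sin(fδ)/sin δ ≈ 0.374.
p = a·p₁ + b·p₂ ≈ (0.495, -0.772, -0.398); φ = arcsin(p_z) ≈ -23.47°, λ = atan2(p_y, p_x) ≈ -57.32°.

≈ 23°S, 57°W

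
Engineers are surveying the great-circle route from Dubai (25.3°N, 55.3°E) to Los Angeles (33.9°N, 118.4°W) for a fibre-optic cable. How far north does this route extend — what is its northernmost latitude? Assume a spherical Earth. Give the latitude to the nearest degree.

The great circle lies in the plane with unit normal n̂ = (p₁ × p₂)/|p₁ × p₂|.
Here n̂_z ≈ -0.096; the vertex latitude is φ_max = arccos|n̂_z| ≈ 84.5°.

≈ 85°N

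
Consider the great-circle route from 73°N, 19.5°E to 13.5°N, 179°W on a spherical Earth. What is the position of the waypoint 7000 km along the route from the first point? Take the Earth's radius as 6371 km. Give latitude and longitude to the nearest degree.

Convert each endpoint to a unit vector on the sphere (x = cos φ cos λ, y = cos φ sin λ, z = sin φ).
The central angle between the endpoints is δ = arccos(p₁·p₂) ≈ 1.617 rad (92.7°). The total great-circle distance is δ·R ≈ 1.617 × 6371 ≈ 10303 km, so the target fraction is f = 7000/10303 ≈ 0.679.
Interpolate at f ≈ 0.679 with slerp weights a = sin((1−f)δ)/sin δ ≈ 0.496, b = sin(fδ)/sin δ ≈ 0.892.
p = a·p₁ + b·p₂ ≈ (-0.730, 0.033, 0.683); φ = arcsin(p_z) ≈ 43.04°, λ = atan2(p_y, p_x) ≈ 177.39°.

≈ 43°N, 177°E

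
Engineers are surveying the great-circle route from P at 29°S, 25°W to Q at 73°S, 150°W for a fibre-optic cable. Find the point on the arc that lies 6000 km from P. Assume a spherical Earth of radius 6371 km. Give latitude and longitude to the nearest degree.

≈ 76°S, 81°W

The haversine formula gives a central angle δ ≈ 1.248 rad (71.5°) between the endpoints. The total great-circle distance is δ·R ≈ 1.248 × 6371 ≈ 7953 km, so the target fraction is f = 6000/7953 ≈ 0.754.
Interpolate at f ≈ 0.754 with slerp weights a = sin((1−f)δ)/sin δ ≈ 0.318, b = sin(fδ)/sin δ ≈ 0.853.
p = a·p₁ + b·p₂ ≈ (0.036, -0.242, -0.970); φ = arcsin(p_z) ≈ -75.82°, λ = atan2(p_y, p_x) ≈ -81.47°.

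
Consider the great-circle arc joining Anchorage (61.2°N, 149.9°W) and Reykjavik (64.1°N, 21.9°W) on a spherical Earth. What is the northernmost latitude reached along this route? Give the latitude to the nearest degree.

The great circle lies in the plane with unit normal n̂ = (p₁ × p₂)/|p₁ × p₂|.
Here n̂_z ≈ +0.220; the vertex latitude is φ_max = arccos|n̂_z| ≈ 77.3°.
Check via Clairaut: cos φ_max = |cos φ₁| · sin C = cos(61.2°)·sin(27.2°) ≈ 0.220, again giving ≈ 77.3°.

≈ 77°N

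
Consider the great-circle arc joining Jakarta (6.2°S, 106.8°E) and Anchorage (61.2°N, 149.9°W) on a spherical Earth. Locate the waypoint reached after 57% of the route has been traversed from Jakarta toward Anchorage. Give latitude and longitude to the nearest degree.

≈ 43°N, 141°E

Write both endpoints as unit vectors p₁, p₂ with components (cos φ cos λ, cos φ sin λ, sin φ).
The central angle between the endpoints is δ = arccos(p₁·p₂) ≈ 1.777 rad (101.8°).
Interpolate at f = 0.57 with slerp weights a = sin((1−f)δ)/sin δ ≈ 0.707, b = sin(fδ)/sin δ ≈ 0.867.
p = a·p₁ + b·p₂ ≈ (-0.564, 0.463, 0.683); φ = arcsin(p_z) ≈ 43.09°, λ = atan2(p_y, p_x) ≈ 140.61°.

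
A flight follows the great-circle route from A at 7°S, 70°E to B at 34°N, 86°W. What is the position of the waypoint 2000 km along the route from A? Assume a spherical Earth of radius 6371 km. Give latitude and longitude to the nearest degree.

The haversine formula gives a central angle δ ≈ 2.532 rad (145.1°) between the endpoints. The total great-circle distance is δ·R ≈ 2.532 × 6371 ≈ 16131 km, so the target fraction is f = 2000/16131 ≈ 0.124.
Interpolate at f ≈ 0.124 with slerp weights a = sin((1−f)δ)/sin δ ≈ 1.393, b = sin(fδ)/sin δ ≈ 0.539.
p = a·p₁ + b·p₂ ≈ (0.504, 0.853, 0.132); φ = arcsin(p_z) ≈ 7.57°, λ = atan2(p_y, p_x) ≈ 59.43°.

≈ 8°N, 59°E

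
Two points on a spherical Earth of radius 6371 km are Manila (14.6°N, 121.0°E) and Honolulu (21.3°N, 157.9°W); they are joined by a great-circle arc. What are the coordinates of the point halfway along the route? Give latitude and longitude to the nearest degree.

Convert each endpoint to a unit vector on the sphere (x = cos φ cos λ, y = cos φ sin λ, z = sin φ).
The central angle between the endpoints is δ = arccos(p₁·p₂) ≈ 1.338 rad (76.6°).
Interpolate at f = 1/2 with slerp weights a = sin((1−f)δ)/sin δ ≈ 0.637, b = sin(fδ)/sin δ ≈ 0.637.
p = a·p₁ + b·p₂ ≈ (-0.868, 0.305, 0.392); φ = arcsin(p_z) ≈ 23.09°, λ = atan2(p_y, p_x) ≈ 160.62°.

≈ (23°N, 161°E)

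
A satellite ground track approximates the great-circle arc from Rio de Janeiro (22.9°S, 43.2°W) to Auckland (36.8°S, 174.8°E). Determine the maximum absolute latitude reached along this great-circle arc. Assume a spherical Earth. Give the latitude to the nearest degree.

The great circle lies in the plane with unit normal n̂ = (p₁ × p₂)/|p₁ × p₂|.
Here n̂_z ≈ -0.484; the vertex latitude is φ_max = arccos|n̂_z| ≈ 61.0°.
Check via Clairaut: cos φ_max = |cos φ₁| · sin C = cos(22.9°)·sin(148.3°) ≈ 0.484, again giving ≈ 61.0°.

≈ 61°S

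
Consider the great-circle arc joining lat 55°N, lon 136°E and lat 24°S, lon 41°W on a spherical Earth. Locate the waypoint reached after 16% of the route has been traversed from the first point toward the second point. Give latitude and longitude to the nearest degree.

≈ lat 79°N, lon 125°E

Write both endpoints as unit vectors p₁, p₂ with components (cos φ cos λ, cos φ sin λ, sin φ).
The central angle between the endpoints is δ = arccos(p₁·p₂) ≈ 2.599 rad (148.9°).
Interpolate at f = 0.16 with slerp weights a = sin((1−f)δ)/sin δ ≈ 1.585, b = sin(fδ)/sin δ ≈ 0.783.
p = a·p₁ + b·p₂ ≈ (-0.114, 0.163, 0.980); φ = arcsin(p_z) ≈ 78.54°, λ = atan2(p_y, p_x) ≈ 125.15°.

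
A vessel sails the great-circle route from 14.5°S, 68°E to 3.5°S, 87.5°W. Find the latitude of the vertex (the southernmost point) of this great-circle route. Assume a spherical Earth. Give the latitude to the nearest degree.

≈ 37°S

The great circle lies in the plane with unit normal n̂ = (p₁ × p₂)/|p₁ × p₂|.
Here n̂_z ≈ -0.796; the vertex latitude is φ_max = arccos|n̂_z| ≈ 37.2°.
Check via Clairaut: cos φ_max = |cos φ₁| · sin C = cos(14.5°)·sin(124.7°) ≈ 0.796, again giving ≈ 37.2°.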